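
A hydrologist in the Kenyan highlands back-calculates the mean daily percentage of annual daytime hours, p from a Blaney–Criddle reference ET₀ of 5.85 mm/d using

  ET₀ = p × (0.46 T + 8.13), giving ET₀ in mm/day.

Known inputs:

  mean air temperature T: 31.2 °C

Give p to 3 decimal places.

0.260

p = ET₀ / (0.46 T + 8.13) = 5.85 / (0.46 × 31.2 + 8.13) = 5.85 / 22.482 = 0.2602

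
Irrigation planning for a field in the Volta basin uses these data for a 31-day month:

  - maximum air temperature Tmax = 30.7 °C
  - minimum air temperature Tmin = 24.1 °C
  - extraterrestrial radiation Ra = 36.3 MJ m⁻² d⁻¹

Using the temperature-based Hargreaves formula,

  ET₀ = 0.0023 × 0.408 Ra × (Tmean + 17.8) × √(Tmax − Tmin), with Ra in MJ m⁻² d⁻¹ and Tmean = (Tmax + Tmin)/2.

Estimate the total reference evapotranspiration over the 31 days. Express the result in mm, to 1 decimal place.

122.6 mm

Tmean = (30.7 + 24.1)/2 = 27.40 °C
0.408 Ra = 0.408 × 36.3 = 14.8104 mm/d equivalent
ET₀ = 0.0023 × 14.8104 × (27.40 + 17.8) × √6.6 = 0.0023 × 14.8104 × 45.20 × 2.5690 = 3.9555 mm/d
Over 31 days: 3.9555 × 31 = 122.621 mm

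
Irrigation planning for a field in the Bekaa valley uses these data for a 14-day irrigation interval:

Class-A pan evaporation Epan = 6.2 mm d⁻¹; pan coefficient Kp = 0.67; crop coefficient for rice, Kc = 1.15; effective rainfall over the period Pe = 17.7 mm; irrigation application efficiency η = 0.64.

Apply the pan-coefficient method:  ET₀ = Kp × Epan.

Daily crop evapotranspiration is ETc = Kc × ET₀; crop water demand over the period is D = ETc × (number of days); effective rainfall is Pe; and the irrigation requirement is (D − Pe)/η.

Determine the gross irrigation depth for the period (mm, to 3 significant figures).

ET₀ = 0.67 × 6.2 = 4.1540 mm/d
ETc = Kc × ET₀ = 1.15 × 4.1540 = 4.7771 mm/d
Crop demand D = ETc × 14 d = 4.7771 × 14 = 66.879 mm
D − Pe = 66.879 − 17.7 = 49.179 mm
Gross irrigation = 49.179 / 0.64 = 76.842 mm

76.8 mm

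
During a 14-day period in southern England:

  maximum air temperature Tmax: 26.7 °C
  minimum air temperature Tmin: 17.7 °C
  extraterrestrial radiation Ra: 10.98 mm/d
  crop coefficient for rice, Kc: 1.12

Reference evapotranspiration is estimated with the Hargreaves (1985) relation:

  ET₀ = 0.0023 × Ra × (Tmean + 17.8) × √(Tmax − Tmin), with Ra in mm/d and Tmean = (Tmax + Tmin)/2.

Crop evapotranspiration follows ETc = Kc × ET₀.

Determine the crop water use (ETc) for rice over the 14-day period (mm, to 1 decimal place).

47.5 mm

Tmean = (26.7 + 17.7)/2 = 22.20 °C
ET₀ = 0.0023 × 10.98 × (22.20 + 17.8) × √9.0 = 0.0023 × 10.98 × 40.00 × 3.0000 = 3.0305 mm/d
ETc = Kc × ET₀ = 1.12 × 3.0305 = 3.3942 mm/d
Over 14 days: 3.3942 × 14 = 47.519 mm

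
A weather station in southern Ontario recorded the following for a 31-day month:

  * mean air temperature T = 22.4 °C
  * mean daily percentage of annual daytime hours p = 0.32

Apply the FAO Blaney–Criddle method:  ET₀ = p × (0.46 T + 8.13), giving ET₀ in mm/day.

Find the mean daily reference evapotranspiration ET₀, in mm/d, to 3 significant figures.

5.90 mm/d

ET₀ = 0.32 × (0.46 × 22.4 + 8.13) = 0.32 × 18.434 = 5.8989 mm/d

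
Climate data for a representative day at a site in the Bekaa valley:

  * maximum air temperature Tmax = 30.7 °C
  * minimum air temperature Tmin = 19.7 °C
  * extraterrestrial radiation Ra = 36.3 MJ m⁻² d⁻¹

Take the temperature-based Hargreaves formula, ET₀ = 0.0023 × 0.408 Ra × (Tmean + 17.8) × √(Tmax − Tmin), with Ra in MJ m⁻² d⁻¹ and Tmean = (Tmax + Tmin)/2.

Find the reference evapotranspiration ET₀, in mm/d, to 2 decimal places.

4.86 mm/d

Tmean = (30.7 + 19.7)/2 = 25.20 °C
0.408 Ra = 0.408 × 36.3 = 14.8104 mm/d equivalent
ET₀ = 0.0023 × 14.8104 × (25.20 + 17.8) × √11.0 = 0.0023 × 14.8104 × 43.00 × 3.3166 = 4.8580 mm/d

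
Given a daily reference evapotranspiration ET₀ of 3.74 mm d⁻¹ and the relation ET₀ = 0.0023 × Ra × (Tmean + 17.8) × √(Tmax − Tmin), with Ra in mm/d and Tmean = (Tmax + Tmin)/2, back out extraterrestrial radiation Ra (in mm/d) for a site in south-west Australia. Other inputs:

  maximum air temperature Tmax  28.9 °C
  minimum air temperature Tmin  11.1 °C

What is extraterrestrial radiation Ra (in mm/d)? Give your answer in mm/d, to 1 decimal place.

Tmean = 20.00 °C; √ΔT = 4.2190
Ra = ET₀ / [0.0023 × (Tmean+17.8) × √ΔT] = 3.74 / (0.0023 × 37.80 × 4.2190) = 10.196 mm/d

10.2 mm/d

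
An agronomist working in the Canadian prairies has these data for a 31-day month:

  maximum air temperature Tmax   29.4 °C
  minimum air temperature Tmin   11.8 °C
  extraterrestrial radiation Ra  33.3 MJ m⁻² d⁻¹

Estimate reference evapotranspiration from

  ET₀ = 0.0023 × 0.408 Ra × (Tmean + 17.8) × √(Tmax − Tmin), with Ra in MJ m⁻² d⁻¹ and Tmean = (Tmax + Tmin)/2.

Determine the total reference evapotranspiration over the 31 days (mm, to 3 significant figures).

156 mm

Tmean = (29.4 + 11.8)/2 = 20.60 °C
0.408 Ra = 0.408 × 33.3 = 13.5864 mm/d equivalent
ET₀ = 0.0023 × 13.5864 × (20.60 + 17.8) × √17.6 = 0.0023 × 13.5864 × 38.40 × 4.1952 = 5.0340 mm/d
Over 31 days: 5.0340 × 31 = 156.054 mm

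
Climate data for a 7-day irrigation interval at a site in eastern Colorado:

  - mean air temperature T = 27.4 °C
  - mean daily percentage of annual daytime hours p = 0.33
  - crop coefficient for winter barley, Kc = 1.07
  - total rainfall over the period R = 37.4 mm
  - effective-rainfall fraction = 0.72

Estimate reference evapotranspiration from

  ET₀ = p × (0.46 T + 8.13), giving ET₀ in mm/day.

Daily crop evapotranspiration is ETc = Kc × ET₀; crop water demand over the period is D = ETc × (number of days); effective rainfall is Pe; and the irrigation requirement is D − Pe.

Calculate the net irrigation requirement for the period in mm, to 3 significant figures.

ET₀ = 0.33 × (0.46 × 27.4 + 8.13) = 0.33 × 20.734 = 6.8422 mm/d
ETc = Kc × ET₀ = 1.07 × 6.8422 = 7.3212 mm/d
Crop demand D = ETc × 7 d = 7.3212 × 7 = 51.248 mm
Pe = 0.72 × 37.4 = 26.928 mm
D − Pe = 51.248 − 26.928 = 24.320 mm

24.3 mm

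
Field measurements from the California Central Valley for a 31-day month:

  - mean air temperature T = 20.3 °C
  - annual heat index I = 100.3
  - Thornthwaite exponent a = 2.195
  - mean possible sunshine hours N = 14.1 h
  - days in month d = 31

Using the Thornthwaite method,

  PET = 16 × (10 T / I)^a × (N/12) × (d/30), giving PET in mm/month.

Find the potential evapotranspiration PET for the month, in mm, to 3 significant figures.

91.3 mm

10T/I = 10 × 20.3 / 100.3 = 2.0239
(10T/I)^a = 2.0239^2.195 = 4.6999
Uncorrected PET = 16 × 4.6999 = 75.198 mm
Correction = (N/12)(d/30) = (14.1/12)(31/30) = 1.2142
PET = 75.198 × 1.2142 = 91.305 mm/month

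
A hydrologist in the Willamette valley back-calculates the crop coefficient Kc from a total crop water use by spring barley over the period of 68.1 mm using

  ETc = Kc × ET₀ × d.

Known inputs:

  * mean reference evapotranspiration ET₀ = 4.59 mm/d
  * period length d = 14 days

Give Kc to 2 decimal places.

1.06

ETc = Kc × ET₀ × d  ⇒  Kc = ETc / (ET₀ × d)
Kc = 68.1 / (4.59 × 14) = 68.1 / 64.26 = 1.0598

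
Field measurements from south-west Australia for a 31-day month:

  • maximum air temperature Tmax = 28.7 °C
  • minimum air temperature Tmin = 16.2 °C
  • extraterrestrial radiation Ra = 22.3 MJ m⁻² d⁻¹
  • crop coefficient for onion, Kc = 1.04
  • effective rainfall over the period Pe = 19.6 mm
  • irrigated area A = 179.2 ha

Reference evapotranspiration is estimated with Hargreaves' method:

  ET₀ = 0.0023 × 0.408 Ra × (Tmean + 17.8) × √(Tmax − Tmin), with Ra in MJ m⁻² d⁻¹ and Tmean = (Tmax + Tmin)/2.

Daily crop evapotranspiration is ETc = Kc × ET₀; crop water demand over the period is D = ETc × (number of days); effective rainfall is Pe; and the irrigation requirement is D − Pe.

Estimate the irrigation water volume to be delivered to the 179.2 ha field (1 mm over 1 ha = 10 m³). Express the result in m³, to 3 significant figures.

137000 m³

Tmean = (28.7 + 16.2)/2 = 22.45 °C
0.408 Ra = 0.408 × 22.3 = 9.0984 mm/d equivalent
ET₀ = 0.0023 × 9.0984 × (22.45 + 17.8) × √12.5 = 0.0023 × 9.0984 × 40.25 × 3.5355 = 2.9779 mm/d
ETc = Kc × ET₀ = 1.04 × 2.9779 = 3.0970 mm/d
Crop demand D = ETc × 31 d = 3.0970 × 31 = 96.007 mm
D − Pe = 96.007 − 19.6 = 76.407 mm
Volume = 76.407 mm × 179.2 ha × 10 = 136921.3 m³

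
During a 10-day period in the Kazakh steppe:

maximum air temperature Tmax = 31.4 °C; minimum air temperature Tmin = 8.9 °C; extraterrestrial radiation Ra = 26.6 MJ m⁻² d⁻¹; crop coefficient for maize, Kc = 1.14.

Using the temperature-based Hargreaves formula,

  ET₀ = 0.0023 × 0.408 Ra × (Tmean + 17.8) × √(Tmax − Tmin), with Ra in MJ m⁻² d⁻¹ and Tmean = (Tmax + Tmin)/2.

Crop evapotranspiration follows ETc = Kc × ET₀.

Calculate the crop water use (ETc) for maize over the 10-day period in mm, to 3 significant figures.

Tmean = (31.4 + 8.9)/2 = 20.15 °C
0.408 Ra = 0.408 × 26.6 = 10.8528 mm/d equivalent
ET₀ = 0.0023 × 10.8528 × (20.15 + 17.8) × √22.5 = 0.0023 × 10.8528 × 37.95 × 4.7434 = 4.4934 mm/d
ETc = Kc × ET₀ = 1.14 × 4.4934 = 5.1225 mm/d
Over 10 days: 5.1225 × 10 = 51.225 mm

51.2 mm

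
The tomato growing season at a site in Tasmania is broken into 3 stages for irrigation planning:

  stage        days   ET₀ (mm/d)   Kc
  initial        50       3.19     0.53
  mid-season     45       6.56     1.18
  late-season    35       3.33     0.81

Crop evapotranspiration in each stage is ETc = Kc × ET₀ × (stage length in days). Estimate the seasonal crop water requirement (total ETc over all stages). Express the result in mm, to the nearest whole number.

527 mm

initial: 0.53 × 3.19 × 50 = 84.54 mm
mid-season: 1.18 × 6.56 × 45 = 348.34 mm
late-season: 0.81 × 3.33 × 35 = 94.41 mm
Seasonal total = 527.29 mm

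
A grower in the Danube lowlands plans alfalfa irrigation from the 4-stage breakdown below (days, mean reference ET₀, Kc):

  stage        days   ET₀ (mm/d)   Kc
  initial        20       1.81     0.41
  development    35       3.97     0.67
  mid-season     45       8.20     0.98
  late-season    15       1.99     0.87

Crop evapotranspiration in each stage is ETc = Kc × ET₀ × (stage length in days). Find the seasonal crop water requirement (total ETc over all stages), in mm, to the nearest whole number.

initial: 0.41 × 1.81 × 20 = 14.84 mm
development: 0.67 × 3.97 × 35 = 93.10 mm
mid-season: 0.98 × 8.20 × 45 = 361.62 mm
late-season: 0.87 × 1.99 × 15 = 25.97 mm
Seasonal total = 495.53 mm

496 mm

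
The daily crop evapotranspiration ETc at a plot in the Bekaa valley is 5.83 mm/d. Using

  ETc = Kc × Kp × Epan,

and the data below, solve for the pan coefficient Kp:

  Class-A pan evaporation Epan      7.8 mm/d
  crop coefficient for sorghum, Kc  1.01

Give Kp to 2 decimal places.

0.74

ETc = Kc × Kp × Epan  ⇒  Kp = ETc / (Kc × Epan)
Kp = 5.83 / (1.01 × 7.8) = 5.83 / 7.878 = 0.7400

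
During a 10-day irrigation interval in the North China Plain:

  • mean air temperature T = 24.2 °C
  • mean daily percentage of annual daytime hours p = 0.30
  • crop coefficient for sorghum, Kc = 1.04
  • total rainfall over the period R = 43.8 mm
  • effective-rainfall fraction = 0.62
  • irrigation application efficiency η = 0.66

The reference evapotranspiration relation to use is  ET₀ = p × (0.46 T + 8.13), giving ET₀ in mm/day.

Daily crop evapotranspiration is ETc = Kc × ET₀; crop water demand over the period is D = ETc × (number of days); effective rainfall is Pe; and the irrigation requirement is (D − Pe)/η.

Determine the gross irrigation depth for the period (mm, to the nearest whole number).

50 mm

ET₀ = 0.30 × (0.46 × 24.2 + 8.13) = 0.30 × 19.262 = 5.7786 mm/d
ETc = Kc × ET₀ = 1.04 × 5.7786 = 6.0097 mm/d
Crop demand D = ETc × 10 d = 6.0097 × 10 = 60.097 mm
Pe = 0.62 × 43.8 = 27.156 mm
D − Pe = 60.097 − 27.156 = 32.941 mm
Gross irrigation = 32.941 / 0.66 = 49.911 mm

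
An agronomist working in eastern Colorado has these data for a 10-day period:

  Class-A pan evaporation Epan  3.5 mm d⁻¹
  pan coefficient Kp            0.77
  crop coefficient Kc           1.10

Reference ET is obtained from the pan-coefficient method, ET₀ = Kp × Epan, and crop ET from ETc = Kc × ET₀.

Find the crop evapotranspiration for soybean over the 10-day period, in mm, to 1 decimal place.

ET₀ = 0.77 × 3.5 = 2.6950 mm/d
ETc = Kc × ET₀ = 1.10 × 2.6950 = 2.9645 mm/d
Over 10 days: 2.9645 × 10 = 29.645 mm

29.6 mm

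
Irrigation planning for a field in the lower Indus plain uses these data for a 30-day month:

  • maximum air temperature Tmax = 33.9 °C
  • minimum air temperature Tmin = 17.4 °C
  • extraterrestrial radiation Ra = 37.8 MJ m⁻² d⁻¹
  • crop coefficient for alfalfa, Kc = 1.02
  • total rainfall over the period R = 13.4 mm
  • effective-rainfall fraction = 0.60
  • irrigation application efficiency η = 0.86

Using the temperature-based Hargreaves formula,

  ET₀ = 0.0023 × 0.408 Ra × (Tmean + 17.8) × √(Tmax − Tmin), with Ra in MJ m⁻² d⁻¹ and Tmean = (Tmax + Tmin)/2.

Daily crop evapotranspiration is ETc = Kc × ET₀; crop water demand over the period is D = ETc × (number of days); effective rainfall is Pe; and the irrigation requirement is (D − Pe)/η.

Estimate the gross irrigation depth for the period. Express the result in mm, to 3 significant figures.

213 mm

Tmean = (33.9 + 17.4)/2 = 25.65 °C
0.408 Ra = 0.408 × 37.8 = 15.4224 mm/d equivalent
ET₀ = 0.0023 × 15.4224 × (25.65 + 17.8) × √16.5 = 0.0023 × 15.4224 × 43.45 × 4.0620 = 6.2605 mm/d
ETc = Kc × ET₀ = 1.02 × 6.2605 = 6.3857 mm/d
Crop demand D = ETc × 30 d = 6.3857 × 30 = 191.571 mm
Pe = 0.60 × 13.4 = 8.040 mm
D − Pe = 191.571 − 8.040 = 183.531 mm
Gross irrigation = 183.531 / 0.86 = 213.408 mm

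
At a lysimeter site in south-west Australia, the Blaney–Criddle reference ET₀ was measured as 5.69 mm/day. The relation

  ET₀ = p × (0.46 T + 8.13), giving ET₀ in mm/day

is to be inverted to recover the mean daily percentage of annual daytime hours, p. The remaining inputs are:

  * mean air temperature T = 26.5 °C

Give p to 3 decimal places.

p = ET₀ / (0.46 T + 8.13) = 5.69 / (0.46 × 26.5 + 8.13) = 5.69 / 20.320 = 0.2800

0.280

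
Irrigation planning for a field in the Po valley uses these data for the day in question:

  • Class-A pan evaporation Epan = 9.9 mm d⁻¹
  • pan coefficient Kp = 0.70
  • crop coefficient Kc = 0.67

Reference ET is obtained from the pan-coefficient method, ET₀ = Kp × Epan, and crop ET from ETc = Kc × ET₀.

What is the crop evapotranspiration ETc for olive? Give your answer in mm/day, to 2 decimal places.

ET₀ = 0.70 × 9.9 = 6.9300 mm/d
ETc = Kc × ET₀ = 0.67 × 6.9300 = 4.6431 mm/d

4.64 mm/day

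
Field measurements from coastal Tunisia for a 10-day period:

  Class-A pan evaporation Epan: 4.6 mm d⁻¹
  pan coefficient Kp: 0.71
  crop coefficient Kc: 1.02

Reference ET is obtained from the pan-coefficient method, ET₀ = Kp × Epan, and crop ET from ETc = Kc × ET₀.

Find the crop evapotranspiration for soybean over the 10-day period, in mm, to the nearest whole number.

ET₀ = 0.71 × 4.6 = 3.2660 mm/d
ETc = Kc × ET₀ = 1.02 × 3.2660 = 3.3313 mm/d
Over 10 days: 3.3313 × 10 = 33.313 mm

33 mm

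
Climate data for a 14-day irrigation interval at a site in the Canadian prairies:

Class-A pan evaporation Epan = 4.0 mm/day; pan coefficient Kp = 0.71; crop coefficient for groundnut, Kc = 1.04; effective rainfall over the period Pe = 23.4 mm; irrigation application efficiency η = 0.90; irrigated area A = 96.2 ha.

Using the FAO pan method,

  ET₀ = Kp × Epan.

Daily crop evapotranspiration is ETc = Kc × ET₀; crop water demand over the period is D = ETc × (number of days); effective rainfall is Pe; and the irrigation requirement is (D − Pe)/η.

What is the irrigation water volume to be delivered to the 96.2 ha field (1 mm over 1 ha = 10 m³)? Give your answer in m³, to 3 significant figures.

19200 m³

ET₀ = 0.71 × 4.0 = 2.8400 mm/d
ETc = Kc × ET₀ = 1.04 × 2.8400 = 2.9536 mm/d
Crop demand D = ETc × 14 d = 2.9536 × 14 = 41.350 mm
D − Pe = 41.350 − 23.4 = 17.950 mm
Gross irrigation = 17.950 / 0.90 = 19.944 mm
Volume = 19.944 mm × 96.2 ha × 10 = 19186.1 m³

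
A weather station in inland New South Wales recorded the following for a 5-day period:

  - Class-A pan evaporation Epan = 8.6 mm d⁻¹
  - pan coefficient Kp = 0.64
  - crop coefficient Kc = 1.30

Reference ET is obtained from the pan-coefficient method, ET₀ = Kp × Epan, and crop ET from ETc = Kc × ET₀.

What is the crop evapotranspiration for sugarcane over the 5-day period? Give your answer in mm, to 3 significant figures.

35.8 mm

ET₀ = 0.64 × 8.6 = 5.5040 mm/d
ETc = Kc × ET₀ = 1.30 × 5.5040 = 7.1552 mm/d
Over 5 days: 7.1552 × 5 = 35.776 mm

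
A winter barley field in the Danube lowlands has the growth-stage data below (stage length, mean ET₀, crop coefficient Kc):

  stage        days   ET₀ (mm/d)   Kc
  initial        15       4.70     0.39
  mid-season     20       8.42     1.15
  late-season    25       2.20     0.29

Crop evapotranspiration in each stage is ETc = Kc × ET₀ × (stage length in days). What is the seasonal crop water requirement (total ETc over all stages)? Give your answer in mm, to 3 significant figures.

237 mm

initial: 0.39 × 4.70 × 15 = 27.50 mm
mid-season: 1.15 × 8.42 × 20 = 193.66 mm
late-season: 0.29 × 2.20 × 25 = 15.95 mm
Seasonal total = 237.11 mm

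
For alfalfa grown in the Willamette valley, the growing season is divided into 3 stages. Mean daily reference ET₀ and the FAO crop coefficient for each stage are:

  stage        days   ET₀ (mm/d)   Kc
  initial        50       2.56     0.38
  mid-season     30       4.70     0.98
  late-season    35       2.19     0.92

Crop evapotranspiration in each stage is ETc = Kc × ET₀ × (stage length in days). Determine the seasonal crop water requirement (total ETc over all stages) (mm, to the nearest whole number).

initial: 0.38 × 2.56 × 50 = 48.64 mm
mid-season: 0.98 × 4.70 × 30 = 138.18 mm
late-season: 0.92 × 2.19 × 35 = 70.52 mm
Seasonal total = 257.34 mm

257 mm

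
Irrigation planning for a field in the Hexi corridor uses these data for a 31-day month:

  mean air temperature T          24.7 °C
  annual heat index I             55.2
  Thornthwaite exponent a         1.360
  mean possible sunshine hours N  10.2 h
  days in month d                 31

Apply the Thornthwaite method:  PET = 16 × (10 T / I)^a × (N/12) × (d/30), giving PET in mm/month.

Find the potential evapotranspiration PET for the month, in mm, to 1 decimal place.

107.8 mm

10T/I = 10 × 24.7 / 55.2 = 4.4746
(10T/I)^a = 4.4746^1.360 = 7.6741
Uncorrected PET = 16 × 7.6741 = 122.786 mm
Correction = (N/12)(d/30) = (10.2/12)(31/30) = 0.8783
PET = 122.786 × 0.8783 = 107.843 mm/month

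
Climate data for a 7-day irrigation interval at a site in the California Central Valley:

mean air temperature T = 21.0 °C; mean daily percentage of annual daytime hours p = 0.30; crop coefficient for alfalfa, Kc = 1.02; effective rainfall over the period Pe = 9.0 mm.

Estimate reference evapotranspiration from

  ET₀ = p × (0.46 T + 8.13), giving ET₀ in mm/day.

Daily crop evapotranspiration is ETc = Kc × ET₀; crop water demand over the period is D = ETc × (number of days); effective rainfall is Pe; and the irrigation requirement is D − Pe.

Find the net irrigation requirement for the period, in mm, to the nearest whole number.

29 mm

ET₀ = 0.30 × (0.46 × 21.0 + 8.13) = 0.30 × 17.790 = 5.3370 mm/d
ETc = Kc × ET₀ = 1.02 × 5.3370 = 5.4437 mm/d
Crop demand D = ETc × 7 d = 5.4437 × 7 = 38.106 mm
D − Pe = 38.106 − 9.0 = 29.106 mm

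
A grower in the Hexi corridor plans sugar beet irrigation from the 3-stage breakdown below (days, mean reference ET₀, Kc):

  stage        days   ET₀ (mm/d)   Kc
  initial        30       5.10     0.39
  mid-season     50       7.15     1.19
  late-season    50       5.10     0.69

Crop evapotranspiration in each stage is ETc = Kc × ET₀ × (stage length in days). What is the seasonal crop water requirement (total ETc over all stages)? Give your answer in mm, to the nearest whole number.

661 mm

initial: 0.39 × 5.10 × 30 = 59.67 mm
mid-season: 1.19 × 7.15 × 50 = 425.43 mm
late-season: 0.69 × 5.10 × 50 = 175.95 mm
Seasonal total = 661.05 mm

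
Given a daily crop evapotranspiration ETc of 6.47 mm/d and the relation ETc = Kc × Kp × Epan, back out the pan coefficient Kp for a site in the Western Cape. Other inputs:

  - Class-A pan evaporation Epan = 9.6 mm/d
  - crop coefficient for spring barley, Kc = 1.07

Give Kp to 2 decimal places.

0.63

ETc = Kc × Kp × Epan  ⇒  Kp = ETc / (Kc × Epan)
Kp = 6.47 / (1.07 × 9.6) = 6.47 / 10.272 = 0.6299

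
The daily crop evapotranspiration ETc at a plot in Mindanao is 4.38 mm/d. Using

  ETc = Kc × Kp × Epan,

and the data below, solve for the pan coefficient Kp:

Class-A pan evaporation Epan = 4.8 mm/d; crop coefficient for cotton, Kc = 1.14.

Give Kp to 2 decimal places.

0.80

ETc = Kc × Kp × Epan  ⇒  Kp = ETc / (Kc × Epan)
Kp = 4.38 / (1.14 × 4.8) = 4.38 / 5.472 = 0.8004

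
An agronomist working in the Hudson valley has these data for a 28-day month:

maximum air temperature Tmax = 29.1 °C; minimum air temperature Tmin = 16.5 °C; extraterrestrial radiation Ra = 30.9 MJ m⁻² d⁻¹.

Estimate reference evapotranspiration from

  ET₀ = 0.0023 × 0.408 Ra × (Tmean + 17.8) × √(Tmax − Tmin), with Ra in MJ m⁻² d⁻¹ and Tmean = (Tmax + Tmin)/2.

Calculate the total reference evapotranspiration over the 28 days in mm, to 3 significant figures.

Tmean = (29.1 + 16.5)/2 = 22.80 °C
0.408 Ra = 0.408 × 30.9 = 12.6072 mm/d equivalent
ET₀ = 0.0023 × 12.6072 × (22.80 + 17.8) × √12.6 = 0.0023 × 12.6072 × 40.60 × 3.5496 = 4.1788 mm/d
Over 28 days: 4.1788 × 28 = 117.006 mm

117 mm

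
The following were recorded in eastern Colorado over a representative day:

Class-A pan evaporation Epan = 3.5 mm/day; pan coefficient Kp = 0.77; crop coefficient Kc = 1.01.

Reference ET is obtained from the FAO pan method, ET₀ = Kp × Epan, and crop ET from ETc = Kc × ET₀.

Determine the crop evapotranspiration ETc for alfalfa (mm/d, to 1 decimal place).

2.7 mm/d

ET₀ = 0.77 × 3.5 = 2.6950 mm/d
ETc = Kc × ET₀ = 1.01 × 2.6950 = 2.7220 mm/d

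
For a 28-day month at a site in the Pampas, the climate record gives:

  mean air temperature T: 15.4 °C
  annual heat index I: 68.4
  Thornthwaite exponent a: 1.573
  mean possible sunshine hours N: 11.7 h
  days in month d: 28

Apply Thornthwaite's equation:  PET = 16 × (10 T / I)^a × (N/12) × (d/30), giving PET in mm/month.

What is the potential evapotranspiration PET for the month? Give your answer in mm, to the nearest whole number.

10T/I = 10 × 15.4 / 68.4 = 2.2515
(10T/I)^a = 2.2515^1.573 = 3.5846
Uncorrected PET = 16 × 3.5846 = 57.354 mm
Correction = (N/12)(d/30) = (11.7/12)(28/30) = 0.9100
PET = 57.354 × 0.9100 = 52.192 mm/month

52 mm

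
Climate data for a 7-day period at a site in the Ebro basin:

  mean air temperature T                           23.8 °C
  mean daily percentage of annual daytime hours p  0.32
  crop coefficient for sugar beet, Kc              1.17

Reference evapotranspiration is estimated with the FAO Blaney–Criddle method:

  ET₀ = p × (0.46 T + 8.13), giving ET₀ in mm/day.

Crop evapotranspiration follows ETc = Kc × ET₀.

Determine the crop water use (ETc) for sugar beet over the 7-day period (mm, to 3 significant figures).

50.0 mm

ET₀ = 0.32 × (0.46 × 23.8 + 8.13) = 0.32 × 19.078 = 6.1050 mm/d
ETc = Kc × ET₀ = 1.17 × 6.1050 = 7.1429 mm/d
Over 7 days: 7.1429 × 7 = 50.000 mm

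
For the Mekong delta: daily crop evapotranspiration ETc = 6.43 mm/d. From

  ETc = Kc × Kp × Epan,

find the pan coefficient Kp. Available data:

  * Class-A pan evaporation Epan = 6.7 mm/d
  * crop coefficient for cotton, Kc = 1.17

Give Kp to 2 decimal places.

0.82

ETc = Kc × Kp × Epan  ⇒  Kp = ETc / (Kc × Epan)
Kp = 6.43 / (1.17 × 6.7) = 6.43 / 7.839 = 0.8203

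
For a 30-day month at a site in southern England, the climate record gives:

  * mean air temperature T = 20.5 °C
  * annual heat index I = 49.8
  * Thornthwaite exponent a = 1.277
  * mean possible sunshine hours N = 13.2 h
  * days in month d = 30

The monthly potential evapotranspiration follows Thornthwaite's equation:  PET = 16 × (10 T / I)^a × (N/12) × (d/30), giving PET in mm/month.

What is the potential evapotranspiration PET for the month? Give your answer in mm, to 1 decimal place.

10T/I = 10 × 20.5 / 49.8 = 4.1165
(10T/I)^a = 4.1165^1.277 = 6.0919
Uncorrected PET = 16 × 6.0919 = 97.470 mm
Correction = (N/12)(d/30) = (13.2/12)(30/30) = 1.1000
PET = 97.470 × 1.1000 = 107.217 mm/month

107.2 mm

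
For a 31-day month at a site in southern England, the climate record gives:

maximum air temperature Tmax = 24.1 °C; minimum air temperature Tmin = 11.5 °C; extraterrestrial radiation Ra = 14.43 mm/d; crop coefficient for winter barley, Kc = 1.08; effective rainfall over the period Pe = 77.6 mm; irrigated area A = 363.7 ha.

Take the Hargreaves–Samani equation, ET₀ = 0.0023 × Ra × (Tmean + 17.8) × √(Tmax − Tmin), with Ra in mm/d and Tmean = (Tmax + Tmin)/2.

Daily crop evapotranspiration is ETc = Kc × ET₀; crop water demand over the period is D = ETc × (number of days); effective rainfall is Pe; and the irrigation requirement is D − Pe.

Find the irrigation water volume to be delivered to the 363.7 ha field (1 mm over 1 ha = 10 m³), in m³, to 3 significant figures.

Tmean = (24.1 + 11.5)/2 = 17.80 °C
ET₀ = 0.0023 × 14.43 × (17.80 + 17.8) × √12.6 = 0.0023 × 14.43 × 35.60 × 3.5496 = 4.1940 mm/d
ETc = Kc × ET₀ = 1.08 × 4.1940 = 4.5295 mm/d
Crop demand D = ETc × 31 d = 4.5295 × 31 = 140.415 mm
D − Pe = 140.415 − 77.6 = 62.815 mm
Volume = 62.815 mm × 363.7 ha × 10 = 228458.2 m³

228000 m³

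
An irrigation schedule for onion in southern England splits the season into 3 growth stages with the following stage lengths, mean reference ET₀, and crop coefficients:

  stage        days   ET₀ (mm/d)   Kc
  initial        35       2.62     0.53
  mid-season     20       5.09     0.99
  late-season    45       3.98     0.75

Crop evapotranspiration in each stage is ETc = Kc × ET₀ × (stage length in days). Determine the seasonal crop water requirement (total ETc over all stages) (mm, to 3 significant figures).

initial: 0.53 × 2.62 × 35 = 48.60 mm
mid-season: 0.99 × 5.09 × 20 = 100.78 mm
late-season: 0.75 × 3.98 × 45 = 134.33 mm
Seasonal total = 283.71 mm

284 mm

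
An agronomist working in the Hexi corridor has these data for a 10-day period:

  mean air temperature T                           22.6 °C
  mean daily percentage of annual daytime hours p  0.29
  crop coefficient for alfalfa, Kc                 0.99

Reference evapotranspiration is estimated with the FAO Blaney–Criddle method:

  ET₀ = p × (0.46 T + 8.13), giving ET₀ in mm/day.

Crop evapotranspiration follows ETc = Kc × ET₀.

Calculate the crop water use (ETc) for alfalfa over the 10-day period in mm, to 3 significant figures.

ET₀ = 0.29 × (0.46 × 22.6 + 8.13) = 0.29 × 18.526 = 5.3725 mm/d
ETc = Kc × ET₀ = 0.99 × 5.3725 = 5.3188 mm/d
Over 10 days: 5.3188 × 10 = 53.188 mm

53.2 mm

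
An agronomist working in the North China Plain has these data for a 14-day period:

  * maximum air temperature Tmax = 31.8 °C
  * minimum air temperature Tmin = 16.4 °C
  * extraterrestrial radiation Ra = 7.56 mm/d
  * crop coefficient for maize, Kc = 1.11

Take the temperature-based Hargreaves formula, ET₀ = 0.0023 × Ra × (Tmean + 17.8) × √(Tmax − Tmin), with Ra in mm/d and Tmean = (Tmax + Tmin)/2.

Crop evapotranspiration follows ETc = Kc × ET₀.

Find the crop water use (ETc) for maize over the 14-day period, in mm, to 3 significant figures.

Tmean = (31.8 + 16.4)/2 = 24.10 °C
ET₀ = 0.0023 × 7.56 × (24.10 + 17.8) × √15.4 = 0.0023 × 7.56 × 41.90 × 3.9243 = 2.8591 mm/d
ETc = Kc × ET₀ = 1.11 × 2.8591 = 3.1736 mm/d
Over 14 days: 3.1736 × 14 = 44.430 mm

44.4 mm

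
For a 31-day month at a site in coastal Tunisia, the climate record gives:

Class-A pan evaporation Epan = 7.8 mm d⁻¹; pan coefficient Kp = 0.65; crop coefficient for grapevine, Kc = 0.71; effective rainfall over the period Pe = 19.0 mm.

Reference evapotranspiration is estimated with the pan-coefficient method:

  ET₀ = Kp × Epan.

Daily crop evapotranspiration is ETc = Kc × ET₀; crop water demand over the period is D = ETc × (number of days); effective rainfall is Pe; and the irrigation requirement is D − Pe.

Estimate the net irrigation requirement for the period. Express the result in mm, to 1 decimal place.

92.6 mm

ET₀ = 0.65 × 7.8 = 5.0700 mm/d
ETc = Kc × ET₀ = 0.71 × 5.0700 = 3.5997 mm/d
Crop demand D = ETc × 31 d = 3.5997 × 31 = 111.591 mm
D − Pe = 111.591 − 19.0 = 92.591 mm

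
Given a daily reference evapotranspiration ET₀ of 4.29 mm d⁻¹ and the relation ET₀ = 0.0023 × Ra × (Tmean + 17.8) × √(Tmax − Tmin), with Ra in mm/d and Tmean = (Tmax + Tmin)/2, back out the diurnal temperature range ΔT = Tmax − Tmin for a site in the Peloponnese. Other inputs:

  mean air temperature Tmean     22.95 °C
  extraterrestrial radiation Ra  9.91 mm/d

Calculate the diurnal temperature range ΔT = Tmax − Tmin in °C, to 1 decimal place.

√ΔT = ET₀ / [0.0023 × Ra × (Tmean+17.8)] = 4.29 / (0.0023 × 9.91 × 40.75) = 4.6188
ΔT = 4.6188² = 21.333 °C

21.3 °C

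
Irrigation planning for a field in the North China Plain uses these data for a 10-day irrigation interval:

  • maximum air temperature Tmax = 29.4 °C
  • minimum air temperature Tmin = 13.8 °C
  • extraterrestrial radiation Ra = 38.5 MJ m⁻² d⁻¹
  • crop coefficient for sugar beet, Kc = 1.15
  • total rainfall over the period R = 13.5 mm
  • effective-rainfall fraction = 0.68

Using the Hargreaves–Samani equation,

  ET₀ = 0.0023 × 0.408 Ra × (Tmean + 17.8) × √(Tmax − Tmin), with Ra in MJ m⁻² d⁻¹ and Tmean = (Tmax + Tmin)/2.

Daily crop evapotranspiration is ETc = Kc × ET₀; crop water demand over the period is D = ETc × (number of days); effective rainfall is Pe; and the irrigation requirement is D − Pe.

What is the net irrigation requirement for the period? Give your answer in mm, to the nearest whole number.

Tmean = (29.4 + 13.8)/2 = 21.60 °C
0.408 Ra = 0.408 × 38.5 = 15.7080 mm/d equivalent
ET₀ = 0.0023 × 15.7080 × (21.60 + 17.8) × √15.6 = 0.0023 × 15.7080 × 39.40 × 3.9497 = 5.6222 mm/d
ETc = Kc × ET₀ = 1.15 × 5.6222 = 6.4655 mm/d
Crop demand D = ETc × 10 d = 6.4655 × 10 = 64.655 mm
Pe = 0.68 × 13.5 = 9.180 mm
D − Pe = 64.655 − 9.180 = 55.475 mm

55 mm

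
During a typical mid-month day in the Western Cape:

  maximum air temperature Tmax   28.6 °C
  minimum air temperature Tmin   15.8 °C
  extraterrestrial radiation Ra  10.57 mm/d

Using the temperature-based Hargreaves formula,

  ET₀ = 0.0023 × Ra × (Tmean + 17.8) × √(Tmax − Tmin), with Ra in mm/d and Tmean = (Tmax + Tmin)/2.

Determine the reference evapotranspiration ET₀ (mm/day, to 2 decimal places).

3.48 mm/day

Tmean = (28.6 + 15.8)/2 = 22.20 °C
ET₀ = 0.0023 × 10.57 × (22.20 + 17.8) × √12.8 = 0.0023 × 10.57 × 40.00 × 3.5777 = 3.4791 mm/d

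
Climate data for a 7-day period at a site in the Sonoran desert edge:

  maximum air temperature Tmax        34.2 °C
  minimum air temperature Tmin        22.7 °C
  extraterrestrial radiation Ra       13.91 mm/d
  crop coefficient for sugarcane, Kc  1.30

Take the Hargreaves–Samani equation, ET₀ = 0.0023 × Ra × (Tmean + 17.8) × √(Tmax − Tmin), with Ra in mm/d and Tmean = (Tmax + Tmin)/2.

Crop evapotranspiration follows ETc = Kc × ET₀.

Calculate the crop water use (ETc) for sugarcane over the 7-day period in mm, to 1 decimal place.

45.7 mm

Tmean = (34.2 + 22.7)/2 = 28.45 °C
ET₀ = 0.0023 × 13.91 × (28.45 + 17.8) × √11.5 = 0.0023 × 13.91 × 46.25 × 3.3912 = 5.0179 mm/d
ETc = Kc × ET₀ = 1.30 × 5.0179 = 6.5233 mm/d
Over 7 days: 6.5233 × 7 = 45.663 mm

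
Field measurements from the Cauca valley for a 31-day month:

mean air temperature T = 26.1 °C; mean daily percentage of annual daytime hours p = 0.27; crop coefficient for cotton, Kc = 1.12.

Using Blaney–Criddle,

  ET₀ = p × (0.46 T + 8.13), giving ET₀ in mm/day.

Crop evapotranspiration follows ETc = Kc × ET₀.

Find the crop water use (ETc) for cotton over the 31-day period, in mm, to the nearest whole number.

189 mm

ET₀ = 0.27 × (0.46 × 26.1 + 8.13) = 0.27 × 20.136 = 5.4367 mm/d
ETc = Kc × ET₀ = 1.12 × 5.4367 = 6.0891 mm/d
Over 31 days: 6.0891 × 31 = 188.762 mm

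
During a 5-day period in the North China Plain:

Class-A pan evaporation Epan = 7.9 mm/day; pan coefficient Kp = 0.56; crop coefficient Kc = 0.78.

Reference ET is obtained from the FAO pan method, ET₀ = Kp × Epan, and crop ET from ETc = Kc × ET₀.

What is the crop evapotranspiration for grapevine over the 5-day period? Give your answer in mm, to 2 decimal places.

ET₀ = 0.56 × 7.9 = 4.4240 mm/d
ETc = Kc × ET₀ = 0.78 × 4.4240 = 3.4507 mm/d
Over 5 days: 3.4507 × 5 = 17.254 mm

17.25 mm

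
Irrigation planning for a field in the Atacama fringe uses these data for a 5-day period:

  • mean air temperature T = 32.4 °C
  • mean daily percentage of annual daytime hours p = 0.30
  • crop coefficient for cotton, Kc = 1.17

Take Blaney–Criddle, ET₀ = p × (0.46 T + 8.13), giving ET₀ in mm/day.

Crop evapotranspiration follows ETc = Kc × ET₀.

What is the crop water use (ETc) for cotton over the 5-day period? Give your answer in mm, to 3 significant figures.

40.4 mm

ET₀ = 0.30 × (0.46 × 32.4 + 8.13) = 0.30 × 23.034 = 6.9102 mm/d
ETc = Kc × ET₀ = 1.17 × 6.9102 = 8.0849 mm/d
Over 5 days: 8.0849 × 5 = 40.425 mm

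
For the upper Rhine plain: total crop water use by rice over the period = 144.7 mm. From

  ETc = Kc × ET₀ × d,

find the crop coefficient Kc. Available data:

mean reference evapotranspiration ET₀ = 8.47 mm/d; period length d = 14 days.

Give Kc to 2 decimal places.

ETc = Kc × ET₀ × d  ⇒  Kc = ETc / (ET₀ × d)
Kc = 144.7 / (8.47 × 14) = 144.7 / 118.58 = 1.2203

1.22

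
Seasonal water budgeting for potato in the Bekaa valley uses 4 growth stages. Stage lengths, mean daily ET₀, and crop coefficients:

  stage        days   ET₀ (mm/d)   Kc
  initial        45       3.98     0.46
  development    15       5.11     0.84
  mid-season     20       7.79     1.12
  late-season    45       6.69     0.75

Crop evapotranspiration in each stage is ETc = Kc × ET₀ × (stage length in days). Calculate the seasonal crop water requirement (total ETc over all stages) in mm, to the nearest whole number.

547 mm

initial: 0.46 × 3.98 × 45 = 82.39 mm
development: 0.84 × 5.11 × 15 = 64.39 mm
mid-season: 1.12 × 7.79 × 20 = 174.50 mm
late-season: 0.75 × 6.69 × 45 = 225.79 mm
Seasonal total = 547.07 mm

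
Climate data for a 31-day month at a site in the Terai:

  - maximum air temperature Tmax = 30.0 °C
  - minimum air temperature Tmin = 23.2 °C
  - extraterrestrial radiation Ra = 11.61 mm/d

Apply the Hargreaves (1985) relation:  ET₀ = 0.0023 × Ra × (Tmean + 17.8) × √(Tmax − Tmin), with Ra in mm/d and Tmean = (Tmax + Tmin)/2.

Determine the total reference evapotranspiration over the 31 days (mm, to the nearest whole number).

Tmean = (30.0 + 23.2)/2 = 26.60 °C
ET₀ = 0.0023 × 11.61 × (26.60 + 17.8) × √6.8 = 0.0023 × 11.61 × 44.40 × 2.6077 = 3.0917 mm/d
Over 31 days: 3.0917 × 31 = 95.843 mm

96 mm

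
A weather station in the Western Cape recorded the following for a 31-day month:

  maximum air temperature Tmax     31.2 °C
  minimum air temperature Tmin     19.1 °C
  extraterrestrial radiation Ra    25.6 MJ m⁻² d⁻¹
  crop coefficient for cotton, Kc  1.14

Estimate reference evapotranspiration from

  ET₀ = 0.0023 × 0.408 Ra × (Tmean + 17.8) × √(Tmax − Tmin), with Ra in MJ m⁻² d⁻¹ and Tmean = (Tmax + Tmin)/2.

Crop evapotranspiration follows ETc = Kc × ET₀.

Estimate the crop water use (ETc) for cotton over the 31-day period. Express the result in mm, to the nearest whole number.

127 mm

Tmean = (31.2 + 19.1)/2 = 25.15 °C
0.408 Ra = 0.408 × 25.6 = 10.4448 mm/d equivalent
ET₀ = 0.0023 × 10.4448 × (25.15 + 17.8) × √12.1 = 0.0023 × 10.4448 × 42.95 × 3.4785 = 3.5891 mm/d
ETc = Kc × ET₀ = 1.14 × 3.5891 = 4.0916 mm/d
Over 31 days: 4.0916 × 31 = 126.840 mm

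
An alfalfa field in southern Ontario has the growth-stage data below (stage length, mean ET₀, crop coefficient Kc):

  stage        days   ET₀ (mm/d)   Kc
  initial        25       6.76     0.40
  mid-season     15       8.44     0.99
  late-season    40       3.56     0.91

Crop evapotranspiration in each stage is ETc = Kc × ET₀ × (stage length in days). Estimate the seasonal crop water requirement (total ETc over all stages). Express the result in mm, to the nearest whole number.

initial: 0.40 × 6.76 × 25 = 67.60 mm
mid-season: 0.99 × 8.44 × 15 = 125.33 mm
late-season: 0.91 × 3.56 × 40 = 129.58 mm
Seasonal total = 322.51 mm

323 mm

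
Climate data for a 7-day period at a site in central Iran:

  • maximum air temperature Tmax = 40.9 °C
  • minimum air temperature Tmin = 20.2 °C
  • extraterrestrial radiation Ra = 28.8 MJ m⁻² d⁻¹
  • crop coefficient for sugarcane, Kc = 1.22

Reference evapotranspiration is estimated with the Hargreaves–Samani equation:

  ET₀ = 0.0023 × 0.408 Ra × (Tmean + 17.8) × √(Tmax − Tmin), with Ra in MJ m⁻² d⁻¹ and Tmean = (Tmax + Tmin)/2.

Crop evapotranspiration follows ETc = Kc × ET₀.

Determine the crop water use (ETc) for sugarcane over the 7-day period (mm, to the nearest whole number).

Tmean = (40.9 + 20.2)/2 = 30.55 °C
0.408 Ra = 0.408 × 28.8 = 11.7504 mm/d equivalent
ET₀ = 0.0023 × 11.7504 × (30.55 + 17.8) × √20.7 = 0.0023 × 11.7504 × 48.35 × 4.5497 = 5.9451 mm/d
ETc = Kc × ET₀ = 1.22 × 5.9451 = 7.2530 mm/d
Over 7 days: 7.2530 × 7 = 50.771 mm

51 mm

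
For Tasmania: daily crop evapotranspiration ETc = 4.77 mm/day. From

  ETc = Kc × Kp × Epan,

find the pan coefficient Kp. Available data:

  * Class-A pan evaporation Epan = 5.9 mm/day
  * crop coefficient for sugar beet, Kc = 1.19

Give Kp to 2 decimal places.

ETc = Kc × Kp × Epan  ⇒  Kp = ETc / (Kc × Epan)
Kp = 4.77 / (1.19 × 5.9) = 4.77 / 7.021 = 0.6794

0.68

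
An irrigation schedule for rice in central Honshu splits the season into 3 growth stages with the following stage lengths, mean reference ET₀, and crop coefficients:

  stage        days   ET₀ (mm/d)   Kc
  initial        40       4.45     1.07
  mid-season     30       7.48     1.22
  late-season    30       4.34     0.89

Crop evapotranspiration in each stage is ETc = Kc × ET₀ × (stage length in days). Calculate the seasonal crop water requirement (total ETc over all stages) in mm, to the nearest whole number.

580 mm

initial: 1.07 × 4.45 × 40 = 190.46 mm
mid-season: 1.22 × 7.48 × 30 = 273.77 mm
late-season: 0.89 × 4.34 × 30 = 115.88 mm
Seasonal total = 580.11 mm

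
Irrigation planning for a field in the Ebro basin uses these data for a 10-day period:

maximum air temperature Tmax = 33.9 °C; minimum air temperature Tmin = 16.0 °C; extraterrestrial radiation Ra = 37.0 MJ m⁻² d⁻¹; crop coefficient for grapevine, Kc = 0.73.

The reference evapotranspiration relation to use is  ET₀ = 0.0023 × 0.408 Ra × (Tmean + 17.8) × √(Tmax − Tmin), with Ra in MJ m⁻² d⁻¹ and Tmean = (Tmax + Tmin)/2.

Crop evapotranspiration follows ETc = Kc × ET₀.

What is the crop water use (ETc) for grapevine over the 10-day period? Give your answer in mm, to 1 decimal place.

45.8 mm

Tmean = (33.9 + 16.0)/2 = 24.95 °C
0.408 Ra = 0.408 × 37.0 = 15.0960 mm/d equivalent
ET₀ = 0.0023 × 15.0960 × (24.95 + 17.8) × √17.9 = 0.0023 × 15.0960 × 42.75 × 4.2308 = 6.2798 mm/d
ETc = Kc × ET₀ = 0.73 × 6.2798 = 4.5843 mm/d
Over 10 days: 4.5843 × 10 = 45.843 mm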